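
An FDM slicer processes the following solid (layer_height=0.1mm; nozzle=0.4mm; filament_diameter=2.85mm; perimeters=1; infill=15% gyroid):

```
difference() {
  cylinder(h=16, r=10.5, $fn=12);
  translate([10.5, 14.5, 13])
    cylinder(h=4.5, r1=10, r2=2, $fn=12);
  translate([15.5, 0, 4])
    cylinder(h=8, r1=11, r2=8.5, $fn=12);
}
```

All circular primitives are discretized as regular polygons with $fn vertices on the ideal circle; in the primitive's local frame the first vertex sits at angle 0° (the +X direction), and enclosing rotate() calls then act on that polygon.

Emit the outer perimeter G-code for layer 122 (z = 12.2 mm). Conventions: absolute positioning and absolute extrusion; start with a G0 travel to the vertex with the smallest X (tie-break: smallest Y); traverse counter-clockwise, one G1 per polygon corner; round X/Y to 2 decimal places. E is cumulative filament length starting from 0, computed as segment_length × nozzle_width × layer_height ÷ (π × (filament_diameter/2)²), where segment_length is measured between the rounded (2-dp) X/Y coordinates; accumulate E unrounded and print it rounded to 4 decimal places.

At z = 12.2 mm: the r=10.5 cylinder gives a regular 12-gon of circumradius 10.5 (constant along its height); the cone at (10.5, 14.5) is not intersected at this z (z outside [13, 17.5]); the cone at (15.5, 0) is not intersected at this z (z outside [4, 12]); Taking the first minus the rest: none of the subtracted shapes is present at this height, so the r=10.5 cylinder is unchanged — 1 connected region. The outline is a single polygon with 12 vertices. Extrusion per mm of travel: 0.4 × 0.1 / (π × 1.425²) = 0.006270. Accumulating E over each segment gives final E = 0.4089.

G0 X-10.50 Y0.00 Z12.20
G1 X-9.09 Y-5.25 E0.0341
G1 X-5.25 Y-9.09 E0.0681
G1 X0.00 Y-10.50 E0.1022
G1 X5.25 Y-9.09 E0.1363
G1 X9.09 Y-5.25 E0.1704
G1 X10.50 Y0.00 E0.2044
G1 X9.09 Y5.25 E0.2385
G1 X5.25 Y9.09 E0.2726
G1 X0.00 Y10.50 E0.3067
G1 X-5.25 Y9.09 E0.3407
G1 X-9.09 Y5.25 E0.3748
G1 X-10.50 Y0.00 E0.4089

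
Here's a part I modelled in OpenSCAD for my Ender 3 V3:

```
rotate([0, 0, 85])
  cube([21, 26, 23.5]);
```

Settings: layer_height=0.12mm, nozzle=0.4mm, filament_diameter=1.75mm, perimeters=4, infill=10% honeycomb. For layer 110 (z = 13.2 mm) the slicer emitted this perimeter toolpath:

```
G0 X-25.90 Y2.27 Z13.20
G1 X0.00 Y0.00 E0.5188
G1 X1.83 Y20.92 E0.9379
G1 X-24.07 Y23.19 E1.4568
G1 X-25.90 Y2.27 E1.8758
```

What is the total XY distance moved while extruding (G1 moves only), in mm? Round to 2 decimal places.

94.00 mm

Sum the Euclidean lengths of each G1 segment: total = 94.00 mm.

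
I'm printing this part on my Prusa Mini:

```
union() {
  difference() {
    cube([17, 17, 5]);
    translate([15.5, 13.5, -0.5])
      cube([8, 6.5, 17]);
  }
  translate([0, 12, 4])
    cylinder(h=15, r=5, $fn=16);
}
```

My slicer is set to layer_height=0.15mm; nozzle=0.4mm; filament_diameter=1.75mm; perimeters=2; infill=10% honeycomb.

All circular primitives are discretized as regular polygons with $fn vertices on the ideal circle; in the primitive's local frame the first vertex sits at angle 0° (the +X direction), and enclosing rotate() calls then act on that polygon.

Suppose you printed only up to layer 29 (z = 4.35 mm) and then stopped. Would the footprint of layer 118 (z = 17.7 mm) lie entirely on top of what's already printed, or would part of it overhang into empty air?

entirely on top

Compare the two slices. At z = 4.35: the cube (footprint 17×17) is included at this height (area 289.00 mm²); the cube at (15.5, 13.5) (footprint 8×6.5) is included at this height (area 52.00 mm²); Taking the first minus the rest: starting from the 17×17 cube (289.00 mm²), the 8×6.5 cube at (15.5, 13.5) partially overlaps it — only the 5.25 mm² overlap (of its 52.00 mm²) is removed, clipping the outline — area = 283.75 mm²; the r=5 cylinder at (0, 12) gives a regular 16-gon of circumradius 5 (constant along its height) (area = (16/2)·5.000²·sin(360°/16) = 76.54 mm²); Taking the union: the regions partially overlap — summed areas 360.29 mm² minus the doubly-counted overlap 38.27 mm² gives 322.02 mm² — area = 322.02 mm². At z = 17.7: the cube does not reach this height (z outside [0, 5]); the cube at (15.5, 13.5) is absent (z outside [-0.5, 16.5]); Subtracting the remaining from the first: the first operand is absent here, so nothing remains; the r=5 cylinder at (0, 12) contributes a regular 16-gon of circumradius 5 (area = (16/2)·5.000²·sin(360°/16) = 76.54 mm²); Taking the union: only the r=5 cylinder at (0, 12) is present, so the union is just that shape — area = 76.54 mm². Checking containment: the cross-section at z = 17.7 is a subset of the cross-section at z = 4.35.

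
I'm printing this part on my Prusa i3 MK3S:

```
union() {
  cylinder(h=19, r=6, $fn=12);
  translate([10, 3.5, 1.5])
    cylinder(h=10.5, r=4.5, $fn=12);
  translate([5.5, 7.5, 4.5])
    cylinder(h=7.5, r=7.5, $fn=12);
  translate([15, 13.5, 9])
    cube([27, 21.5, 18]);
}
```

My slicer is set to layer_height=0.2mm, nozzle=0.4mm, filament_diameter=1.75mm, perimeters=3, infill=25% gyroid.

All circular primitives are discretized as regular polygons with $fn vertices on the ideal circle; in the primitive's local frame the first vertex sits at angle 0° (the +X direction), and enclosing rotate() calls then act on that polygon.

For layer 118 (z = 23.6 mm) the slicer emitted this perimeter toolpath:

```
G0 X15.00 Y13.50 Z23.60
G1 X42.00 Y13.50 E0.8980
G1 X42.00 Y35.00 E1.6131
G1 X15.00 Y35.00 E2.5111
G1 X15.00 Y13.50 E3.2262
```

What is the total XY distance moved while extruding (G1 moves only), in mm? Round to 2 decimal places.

Sum the Euclidean lengths of each G1 segment: total = 97.00 mm.

97.00 mm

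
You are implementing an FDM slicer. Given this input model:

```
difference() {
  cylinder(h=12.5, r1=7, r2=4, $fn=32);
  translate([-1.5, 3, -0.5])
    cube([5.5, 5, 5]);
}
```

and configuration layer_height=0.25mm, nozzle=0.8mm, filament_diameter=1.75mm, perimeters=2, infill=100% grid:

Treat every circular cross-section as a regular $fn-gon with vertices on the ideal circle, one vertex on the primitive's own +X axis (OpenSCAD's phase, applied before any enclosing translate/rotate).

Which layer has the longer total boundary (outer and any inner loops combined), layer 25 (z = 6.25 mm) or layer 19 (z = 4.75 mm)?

Layer 25 (z = 6.25): the cone: at t=0.500 of its height the radius interpolates to r₁+(r₂−r₁)t = 5.500, giving a regular 32-gon of that circumradius (perimeter = 2·32·5.500·sin(180°/32) = 34.50 mm); the cube at (-1.5, 3) is absent (z outside [-0.5, 4.5]); Taking the first minus the rest: none of the subtracted shapes is present at this height, so the cone is unchanged — boundary = 34.50 mm. So its perimeter = 34.50 mm. Layer 19 (z = 4.75): the cone: at t=0.380 of its height the radius interpolates to r₁+(r₂−r₁)t = 5.860, giving a regular 32-gon of that circumradius (perimeter = 2·32·5.860·sin(180°/32) = 36.76 mm); the cube at (-1.5, 3) is not intersected at this z (z outside [-0.5, 4.5]); Subtracting the remaining from the first: none of the subtracted shapes is present at this height, so the cone is unchanged — boundary = 36.76 mm. So its perimeter = 36.76 mm. Layer 19 is larger (36.76 vs 34.50 mm).

layer 19 (z = 4.75 mm)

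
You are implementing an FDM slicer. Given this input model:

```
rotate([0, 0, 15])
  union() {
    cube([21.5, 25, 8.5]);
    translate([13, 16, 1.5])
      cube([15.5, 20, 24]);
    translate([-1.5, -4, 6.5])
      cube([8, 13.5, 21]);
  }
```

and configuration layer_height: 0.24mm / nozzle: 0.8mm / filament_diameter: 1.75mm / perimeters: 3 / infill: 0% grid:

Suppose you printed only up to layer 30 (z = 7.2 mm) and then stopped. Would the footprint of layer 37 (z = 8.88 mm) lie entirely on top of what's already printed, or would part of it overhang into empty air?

Compare the two slices. At z = 7.2: the cube (footprint 21.5×25) is included at this height (area 537.50 mm²); the cube at (13, 16) (footprint 15.5×20) is included at this height (area 310.00 mm²); the 8×13.5 cube at (-1.5, -4) contributes its full rectangle (area 108.00 mm²); Merging all regions: the regions partially overlap — summed areas 955.50 mm² minus the doubly-counted overlap 138.25 mm² gives 817.25 mm² — area = 817.25 mm²; (rotated 15° about Z; rotation is an isometry so areas/perimeters/island counts are preserved). At z = 8.88: the cube is absent (z outside [0, 8.5]); the 15.5×20 cube at (13, 16) contributes its full rectangle (area 310.00 mm²); the cube at (-1.5, -4) is present — its section is the full 8×13.5 rectangle (area 108.00 mm²); Combining (union): the 2 present regions are separate (no shared area or edge), so areas and boundary lengths simply add and each stays a separate island — area = 418.00 mm²; (whole slice rotated 15° about Z — lengths, areas and connectivity unchanged). Checking containment: the cross-section at z = 8.88 is a subset of the cross-section at z = 7.2.

entirely on top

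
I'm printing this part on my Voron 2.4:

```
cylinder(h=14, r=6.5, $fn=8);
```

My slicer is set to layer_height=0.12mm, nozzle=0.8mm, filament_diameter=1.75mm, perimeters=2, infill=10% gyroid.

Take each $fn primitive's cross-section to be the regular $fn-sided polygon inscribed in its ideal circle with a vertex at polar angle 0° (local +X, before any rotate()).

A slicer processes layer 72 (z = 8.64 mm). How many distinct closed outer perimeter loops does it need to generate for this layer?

1

At z = 8.64 mm: the r=6.5 cylinder gives a regular 8-gon of circumradius 6.5 (constant along its height). The result has 1 disconnected region.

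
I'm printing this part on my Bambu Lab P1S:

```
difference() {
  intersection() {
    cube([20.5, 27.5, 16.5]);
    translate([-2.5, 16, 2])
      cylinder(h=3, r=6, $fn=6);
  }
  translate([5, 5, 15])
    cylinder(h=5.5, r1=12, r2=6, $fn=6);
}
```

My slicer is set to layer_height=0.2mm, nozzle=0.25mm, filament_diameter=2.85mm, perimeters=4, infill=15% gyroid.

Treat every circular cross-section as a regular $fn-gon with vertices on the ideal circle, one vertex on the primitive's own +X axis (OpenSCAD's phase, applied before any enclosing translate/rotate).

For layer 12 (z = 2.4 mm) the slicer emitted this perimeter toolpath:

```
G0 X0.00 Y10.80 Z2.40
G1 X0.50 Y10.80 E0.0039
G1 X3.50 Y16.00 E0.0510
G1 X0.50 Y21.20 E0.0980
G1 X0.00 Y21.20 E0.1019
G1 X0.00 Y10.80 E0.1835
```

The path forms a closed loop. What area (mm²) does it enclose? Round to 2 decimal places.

20.80 mm²

Apply the shoelace formula to the sequence of (X, Y) vertices; enclosed area = 20.80 mm².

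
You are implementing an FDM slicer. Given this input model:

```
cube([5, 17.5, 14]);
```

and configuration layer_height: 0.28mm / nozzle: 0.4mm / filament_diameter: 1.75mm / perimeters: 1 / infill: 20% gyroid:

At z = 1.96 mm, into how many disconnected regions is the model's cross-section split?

At z = 1.96 mm: the cube is present — its section is the full 5×17.5 rectangle. The result has 1 disconnected region.

1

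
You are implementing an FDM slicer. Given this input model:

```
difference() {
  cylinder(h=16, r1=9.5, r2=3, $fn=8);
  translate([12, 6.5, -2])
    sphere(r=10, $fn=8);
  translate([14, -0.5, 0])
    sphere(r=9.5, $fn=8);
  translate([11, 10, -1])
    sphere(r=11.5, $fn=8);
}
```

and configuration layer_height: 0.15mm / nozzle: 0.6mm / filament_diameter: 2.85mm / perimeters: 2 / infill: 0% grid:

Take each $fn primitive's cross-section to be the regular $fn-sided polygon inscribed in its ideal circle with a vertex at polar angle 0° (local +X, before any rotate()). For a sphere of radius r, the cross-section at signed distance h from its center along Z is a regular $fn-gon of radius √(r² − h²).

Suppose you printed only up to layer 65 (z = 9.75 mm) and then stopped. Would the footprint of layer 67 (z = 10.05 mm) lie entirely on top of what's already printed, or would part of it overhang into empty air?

Compare the two slices. At z = 9.75: the cone (r1=9.5→r2=3) has section circumradius 5.539 here — a regular 8-gon (area = (8/2)·5.539²·sin(360°/8) = 86.78 mm²); the sphere at (12, 6.5) is absent (|z−center|=11.750 > r=10); the sphere at (14, -0.5) is not intersected at this z (|z−center|=9.750 > r=9.5); the sphere at (11, 10): section is a regular 8-gon, circumradius = √(r²−h²) = √(11.5²−10.75²) = 4.085 (area = (8/2)·4.085²·sin(360°/8) = 47.20 mm²); Taking the first minus the rest: starting from the cone (86.78 mm²), the r=11.5 sphere at (11, 10) misses the remaining region (no effect) — area = 86.78 mm². At z = 10.05: the cone (r1=9.5→r2=3) has section circumradius 5.417 here — a regular 8-gon (area = (8/2)·5.417²·sin(360°/8) = 83.00 mm²); the sphere at (12, 6.5) is not intersected at this z (|z−center|=12.050 > r=10); the sphere at (14, -0.5) is absent (|z−center|=10.050 > r=9.5); the r=11.5 sphere at (11, 10) contributes a regular 8-gon of circumradius √(11.5²−11.05²) = 3.186 (area = (8/2)·3.186²·sin(360°/8) = 28.70 mm²); Taking the first minus the rest: starting from the cone (83.00 mm²), the r=11.5 sphere at (11, 10) misses the remaining region (no effect) — area = 83.00 mm². Checking containment: the cross-section at z = 10.05 is a subset of the cross-section at z = 9.75.

entirely on top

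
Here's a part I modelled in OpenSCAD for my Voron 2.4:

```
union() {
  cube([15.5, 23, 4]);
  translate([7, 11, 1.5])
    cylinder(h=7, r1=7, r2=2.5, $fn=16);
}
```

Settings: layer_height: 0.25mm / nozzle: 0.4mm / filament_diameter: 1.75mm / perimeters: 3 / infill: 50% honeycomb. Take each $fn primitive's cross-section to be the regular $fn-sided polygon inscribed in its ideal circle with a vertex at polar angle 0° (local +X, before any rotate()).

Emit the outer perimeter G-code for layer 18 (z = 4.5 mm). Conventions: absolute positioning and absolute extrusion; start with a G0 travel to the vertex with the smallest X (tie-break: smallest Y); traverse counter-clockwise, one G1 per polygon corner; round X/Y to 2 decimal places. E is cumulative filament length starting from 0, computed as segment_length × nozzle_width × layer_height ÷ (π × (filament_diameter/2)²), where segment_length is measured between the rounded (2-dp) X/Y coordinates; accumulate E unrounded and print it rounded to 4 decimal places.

At z = 4.5 mm: the cube is not intersected at this z (z outside [0, 4]); the cone at (7, 11) (r1=7→r2=2.5) has section circumradius 5.071 here — a regular 16-gon; Combining (union): only the cone at (7, 11) is present, so the union is just that shape — 1 connected region. The outline is a single polygon with 16 vertices. Extrusion per mm of travel: 0.4 × 0.25 / (π × 0.875²) = 0.041575. Accumulating E over each segment gives final E = 1.3171.

G0 X1.93 Y11.00 Z4.50
G1 X2.31 Y9.06 E0.0822
G1 X3.41 Y7.41 E0.1646
G1 X5.06 Y6.31 E0.2471
G1 X7.00 Y5.93 E0.3293
G1 X8.94 Y6.31 E0.4115
G1 X10.59 Y7.41 E0.4939
G1 X11.69 Y9.06 E0.5763
G1 X12.07 Y11.00 E0.6585
G1 X11.69 Y12.94 E0.7407
G1 X10.59 Y14.59 E0.8232
G1 X8.94 Y15.69 E0.9056
G1 X7.00 Y16.07 E0.9878
G1 X5.06 Y15.69 E1.0700
G1 X3.41 Y14.59 E1.1524
G1 X2.31 Y12.94 E1.2349
G1 X1.93 Y11.00 E1.3171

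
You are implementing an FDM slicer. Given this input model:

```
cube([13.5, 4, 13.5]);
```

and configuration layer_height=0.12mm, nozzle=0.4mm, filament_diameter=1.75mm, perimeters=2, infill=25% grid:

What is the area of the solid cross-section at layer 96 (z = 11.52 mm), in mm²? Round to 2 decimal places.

54.00 mm²

At z = 11.52 mm: the cube is present — its section is the full 13.5×4 rectangle (area 54.00 mm²). Overall, the cross-section is a single solid region. Net area = 54.00 mm².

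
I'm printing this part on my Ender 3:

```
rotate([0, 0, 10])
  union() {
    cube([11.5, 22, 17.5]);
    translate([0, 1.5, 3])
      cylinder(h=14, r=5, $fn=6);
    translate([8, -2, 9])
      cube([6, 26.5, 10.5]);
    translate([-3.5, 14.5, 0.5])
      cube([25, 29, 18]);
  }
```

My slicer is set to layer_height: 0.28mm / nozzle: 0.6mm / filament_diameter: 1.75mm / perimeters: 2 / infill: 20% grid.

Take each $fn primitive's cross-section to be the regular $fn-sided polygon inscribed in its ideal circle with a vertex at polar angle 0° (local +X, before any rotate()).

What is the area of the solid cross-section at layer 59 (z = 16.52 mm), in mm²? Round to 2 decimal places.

981.86 mm²

At z = 16.52 mm: the 11.5×22 cube contributes its full rectangle (area 253.00 mm²); the cylinder at (0, 1.5): section is a regular 6-gon, circumradius r=5 (area = (6/2)·5.000²·sin(360°/6) = 64.95 mm²); the 6×26.5 cube at (8, -2) contributes its full rectangle (area 159.00 mm²); the 25×29 cube at (-3.5, 14.5) contributes its full rectangle (area 725.00 mm²); Taking the union: the regions partially overlap — summed areas 1201.95 mm² minus the doubly-counted overlap 220.09 mm² gives 981.86 mm² — area = 981.86 mm²; (rotated 10° about Z; rotation is an isometry so areas/perimeters/island counts are preserved). Overall, the cross-section is a single solid region. Net area = 981.86 mm².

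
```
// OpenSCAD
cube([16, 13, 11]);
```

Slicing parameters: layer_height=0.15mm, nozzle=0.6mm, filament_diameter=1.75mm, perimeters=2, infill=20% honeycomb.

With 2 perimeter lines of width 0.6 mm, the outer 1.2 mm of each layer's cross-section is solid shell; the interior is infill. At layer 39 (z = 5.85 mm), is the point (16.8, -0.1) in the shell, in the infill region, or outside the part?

At z = 5.85 mm: the 16×13 cube contributes its full rectangle. Overall, the cross-section is a single solid region. The nearest boundary edge runs (0.00, 0.00)→(16.00, 0.00); distance from the point to it = 0.81 mm. The point is not inside any of the regions above, so it lies outside the cross-section (0.81 mm from the nearest boundary).

outside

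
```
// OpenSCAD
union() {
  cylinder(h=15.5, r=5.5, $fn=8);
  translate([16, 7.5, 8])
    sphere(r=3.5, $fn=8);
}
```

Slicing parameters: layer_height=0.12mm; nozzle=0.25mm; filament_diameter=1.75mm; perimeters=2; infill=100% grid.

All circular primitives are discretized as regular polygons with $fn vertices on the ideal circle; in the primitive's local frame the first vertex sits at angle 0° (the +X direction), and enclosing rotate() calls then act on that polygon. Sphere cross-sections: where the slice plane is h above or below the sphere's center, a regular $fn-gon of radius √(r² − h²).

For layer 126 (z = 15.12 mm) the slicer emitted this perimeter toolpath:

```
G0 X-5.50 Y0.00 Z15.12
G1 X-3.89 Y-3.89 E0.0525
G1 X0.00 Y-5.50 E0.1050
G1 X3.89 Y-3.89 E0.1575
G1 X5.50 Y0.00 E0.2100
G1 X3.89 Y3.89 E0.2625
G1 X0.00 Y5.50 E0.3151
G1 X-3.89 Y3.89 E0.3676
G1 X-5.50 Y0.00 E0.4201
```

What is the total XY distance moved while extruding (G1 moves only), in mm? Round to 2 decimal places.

Sum the Euclidean lengths of each G1 segment: total = 33.68 mm.

33.68 mm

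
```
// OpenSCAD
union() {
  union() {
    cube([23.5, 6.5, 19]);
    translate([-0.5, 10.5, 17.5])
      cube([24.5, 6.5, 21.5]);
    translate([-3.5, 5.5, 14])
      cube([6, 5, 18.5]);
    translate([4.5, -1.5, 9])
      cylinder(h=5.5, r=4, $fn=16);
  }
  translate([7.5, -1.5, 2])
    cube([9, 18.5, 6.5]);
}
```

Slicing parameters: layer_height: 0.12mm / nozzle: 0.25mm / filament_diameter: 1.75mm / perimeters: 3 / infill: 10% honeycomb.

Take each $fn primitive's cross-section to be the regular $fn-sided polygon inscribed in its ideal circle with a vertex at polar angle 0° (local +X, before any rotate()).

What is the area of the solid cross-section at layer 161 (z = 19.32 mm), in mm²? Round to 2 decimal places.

At z = 19.32 mm: the cube is not intersected at this z (z outside [0, 19]); the cube at (-0.5, 10.5) (footprint 24.5×6.5) is included at this height (area 159.25 mm²); the cube at (-3.5, 5.5) is present — its section is the full 6×5 rectangle (area 30.00 mm²); the cylinder at (4.5, -1.5) is not intersected at this z (z outside [9, 14.5]); Combining (union): the 2 present regions share edge segments without overlapping in area, so areas simply add but the touching pieces fuse into one outline (the shared edge portions become interior and drop out of the boundary) — area = 189.25 mm²; the cube at (7.5, -1.5) does not reach this height (z outside [2, 8.5]); Merging all regions: only that combined region is present, so the union is just that shape — area = 189.25 mm². Overall, the cross-section is a single solid region. Net area = 189.25 mm².

189.25 mm²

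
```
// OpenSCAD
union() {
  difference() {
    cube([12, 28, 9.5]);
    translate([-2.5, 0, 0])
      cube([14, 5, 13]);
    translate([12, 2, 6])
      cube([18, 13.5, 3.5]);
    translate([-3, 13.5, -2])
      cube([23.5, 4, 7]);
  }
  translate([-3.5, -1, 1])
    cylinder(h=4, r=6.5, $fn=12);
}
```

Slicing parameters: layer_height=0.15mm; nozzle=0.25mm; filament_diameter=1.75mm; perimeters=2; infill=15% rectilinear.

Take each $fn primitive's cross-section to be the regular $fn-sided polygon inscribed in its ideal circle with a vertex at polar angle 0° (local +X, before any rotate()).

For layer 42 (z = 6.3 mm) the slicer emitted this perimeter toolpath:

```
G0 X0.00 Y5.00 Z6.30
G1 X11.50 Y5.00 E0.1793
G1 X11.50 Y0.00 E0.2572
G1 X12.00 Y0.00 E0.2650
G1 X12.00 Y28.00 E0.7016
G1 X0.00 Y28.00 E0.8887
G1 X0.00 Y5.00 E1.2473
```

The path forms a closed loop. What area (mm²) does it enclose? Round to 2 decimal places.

Apply the shoelace formula to the sequence of (X, Y) vertices; enclosed area = 278.50 mm².

278.50 mm²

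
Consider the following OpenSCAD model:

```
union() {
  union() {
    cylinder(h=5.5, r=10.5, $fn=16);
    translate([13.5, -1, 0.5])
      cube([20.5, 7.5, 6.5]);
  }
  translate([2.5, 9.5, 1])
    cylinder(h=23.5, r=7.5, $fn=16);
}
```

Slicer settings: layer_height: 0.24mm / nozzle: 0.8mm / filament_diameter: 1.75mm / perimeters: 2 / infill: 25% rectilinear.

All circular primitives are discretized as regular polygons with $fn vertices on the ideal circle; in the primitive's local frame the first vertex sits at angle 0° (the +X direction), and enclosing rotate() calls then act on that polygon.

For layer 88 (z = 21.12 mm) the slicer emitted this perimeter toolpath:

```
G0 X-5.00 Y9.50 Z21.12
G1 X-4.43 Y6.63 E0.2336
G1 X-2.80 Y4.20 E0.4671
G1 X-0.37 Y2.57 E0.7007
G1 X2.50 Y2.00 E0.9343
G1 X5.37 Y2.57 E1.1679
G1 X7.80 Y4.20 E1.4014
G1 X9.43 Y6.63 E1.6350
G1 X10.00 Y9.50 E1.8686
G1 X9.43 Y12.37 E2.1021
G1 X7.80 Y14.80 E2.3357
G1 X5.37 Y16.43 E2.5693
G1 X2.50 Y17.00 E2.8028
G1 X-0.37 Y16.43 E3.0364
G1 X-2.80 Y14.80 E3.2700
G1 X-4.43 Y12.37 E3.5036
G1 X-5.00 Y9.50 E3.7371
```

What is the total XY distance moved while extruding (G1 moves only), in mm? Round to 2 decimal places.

46.82 mm

Sum the Euclidean lengths of each G1 segment: total = 46.82 mm.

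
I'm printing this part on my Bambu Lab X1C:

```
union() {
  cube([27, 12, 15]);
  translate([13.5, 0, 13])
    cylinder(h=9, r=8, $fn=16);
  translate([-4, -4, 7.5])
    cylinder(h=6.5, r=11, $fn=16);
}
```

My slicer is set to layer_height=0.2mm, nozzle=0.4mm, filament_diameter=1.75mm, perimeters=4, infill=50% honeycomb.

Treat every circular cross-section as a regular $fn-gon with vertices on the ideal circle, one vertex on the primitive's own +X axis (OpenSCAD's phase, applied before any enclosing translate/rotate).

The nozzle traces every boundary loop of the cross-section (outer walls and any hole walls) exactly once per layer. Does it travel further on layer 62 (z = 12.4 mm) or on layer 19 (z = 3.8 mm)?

Layer 62 (z = 12.4): the cube (footprint 27×12) is included at this height (perimeter 78.00 mm); the cylinder at (13.5, 0) is not intersected at this z (z outside [13, 22]); the r=11 cylinder at (-4, -4) gives a regular 16-gon of circumradius 11 (constant along its height) (perimeter = 2·16·11.000·sin(180°/16) = 68.67 mm); Taking the union: the regions partially overlap (shared area 23.79 mm²), so the edge portions inside another operand are dropped and the merged outline is re-measured after clipping — boundary = 125.25 mm. So its perimeter = 125.25 mm. Layer 19 (z = 3.8): the cube (footprint 27×12) is included at this height (perimeter 78.00 mm); the cylinder at (13.5, 0) is not intersected at this z (z outside [13, 22]); the cylinder at (-4, -4) is absent (z outside [7.5, 14]); Taking the union: only the 27×12 cube is present, so the union is just that shape — boundary = 78.00 mm. So its perimeter = 78.00 mm. Layer 62 is larger (125.25 vs 78.00 mm).

layer 62 (z = 12.4 mm)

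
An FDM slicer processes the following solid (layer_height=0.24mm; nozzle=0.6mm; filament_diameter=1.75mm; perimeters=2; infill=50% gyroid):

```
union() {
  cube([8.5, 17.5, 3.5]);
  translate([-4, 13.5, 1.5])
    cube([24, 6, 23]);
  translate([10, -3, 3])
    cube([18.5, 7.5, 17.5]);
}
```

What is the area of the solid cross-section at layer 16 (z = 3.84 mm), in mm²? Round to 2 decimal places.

At z = 3.84 mm: the cube does not reach this height (z outside [0, 3.5]); the cube at (-4, 13.5) is present — its section is the full 24×6 rectangle (area 144.00 mm²); the cube at (10, -3) (footprint 18.5×7.5) is included at this height (area 138.75 mm²); Merging all regions: the 2 present regions are separate (no shared area or edge), so areas and boundary lengths simply add and each stays a separate island — area = 282.75 mm². Overall, the cross-section has 2 separate islands. Net area = 282.75 mm².

282.75 mm²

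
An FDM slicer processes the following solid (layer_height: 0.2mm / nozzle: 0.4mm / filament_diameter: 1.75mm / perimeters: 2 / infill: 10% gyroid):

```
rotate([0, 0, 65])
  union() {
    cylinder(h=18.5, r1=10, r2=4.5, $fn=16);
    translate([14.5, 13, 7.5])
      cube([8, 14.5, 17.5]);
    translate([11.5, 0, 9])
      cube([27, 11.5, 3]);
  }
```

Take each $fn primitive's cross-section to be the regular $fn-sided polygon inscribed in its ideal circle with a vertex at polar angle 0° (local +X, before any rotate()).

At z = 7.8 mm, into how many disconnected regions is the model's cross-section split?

At z = 7.8 mm: the cone: at t=0.422 of its height the radius interpolates to r₁+(r₂−r₁)t = 7.681, giving a regular 16-gon of that circumradius; the 8×14.5 cube at (14.5, 13) contributes its full rectangle; the cube at (11.5, 0) does not reach this height (z outside [9, 12]); Taking the union: the 2 present regions are separate (no shared area or edge), so areas and boundary lengths simply add and each stays a separate island — 2 connected regions; (whole slice rotated 65° about Z — lengths, areas and connectivity unchanged). The result has 2 disconnected regions.

2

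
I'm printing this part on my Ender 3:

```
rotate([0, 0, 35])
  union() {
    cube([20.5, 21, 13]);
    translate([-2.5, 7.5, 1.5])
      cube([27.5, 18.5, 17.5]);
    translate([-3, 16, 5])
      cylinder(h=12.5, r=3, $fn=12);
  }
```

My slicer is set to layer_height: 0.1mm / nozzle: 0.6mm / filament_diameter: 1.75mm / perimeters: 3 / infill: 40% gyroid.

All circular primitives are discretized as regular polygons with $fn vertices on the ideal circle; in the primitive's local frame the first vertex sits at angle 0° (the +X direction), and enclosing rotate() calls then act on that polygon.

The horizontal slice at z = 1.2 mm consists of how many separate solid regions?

1

At z = 1.2 mm: the cube (footprint 20.5×21) is included at this height; the cube at (-2.5, 7.5) does not reach this height (z outside [1.5, 19]); the cylinder at (-3, 16) is not intersected at this z (z outside [5, 17.5]); Combining (union): only the 20.5×21 cube is present, so the union is just that shape — 1 connected region; (whole slice rotated 35° about Z — lengths, areas and connectivity unchanged). The result has 1 disconnected region.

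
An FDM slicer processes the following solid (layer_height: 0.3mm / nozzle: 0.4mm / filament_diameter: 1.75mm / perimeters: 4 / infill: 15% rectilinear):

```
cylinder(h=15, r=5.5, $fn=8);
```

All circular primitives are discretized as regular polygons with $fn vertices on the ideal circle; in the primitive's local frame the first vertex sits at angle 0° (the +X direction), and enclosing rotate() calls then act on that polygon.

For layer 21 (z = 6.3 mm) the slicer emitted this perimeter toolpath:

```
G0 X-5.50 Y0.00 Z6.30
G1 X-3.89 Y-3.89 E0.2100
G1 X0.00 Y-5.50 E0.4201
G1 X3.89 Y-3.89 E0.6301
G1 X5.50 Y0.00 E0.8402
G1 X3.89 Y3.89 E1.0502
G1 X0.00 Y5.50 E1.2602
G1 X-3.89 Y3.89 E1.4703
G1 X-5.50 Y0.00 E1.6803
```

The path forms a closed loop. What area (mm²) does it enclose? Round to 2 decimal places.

Apply the shoelace formula to the sequence of (X, Y) vertices; enclosed area = 85.58 mm².

85.58 mm²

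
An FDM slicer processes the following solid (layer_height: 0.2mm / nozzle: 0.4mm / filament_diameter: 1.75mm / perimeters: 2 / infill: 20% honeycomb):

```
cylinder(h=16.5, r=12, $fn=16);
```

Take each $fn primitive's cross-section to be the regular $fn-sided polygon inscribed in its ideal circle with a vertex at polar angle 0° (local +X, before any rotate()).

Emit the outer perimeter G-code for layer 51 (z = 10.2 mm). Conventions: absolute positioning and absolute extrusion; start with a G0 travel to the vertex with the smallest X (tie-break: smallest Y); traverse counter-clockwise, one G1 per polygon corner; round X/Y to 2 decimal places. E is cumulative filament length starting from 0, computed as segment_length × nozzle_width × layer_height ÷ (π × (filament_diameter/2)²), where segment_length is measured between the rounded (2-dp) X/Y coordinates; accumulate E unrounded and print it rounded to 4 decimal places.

At z = 10.2 mm: the r=12 cylinder contributes a regular 16-gon of circumradius 12. The outline is a single polygon with 16 vertices. Extrusion per mm of travel: 0.4 × 0.2 / (π × 0.875²) = 0.033260. Accumulating E over each segment gives final E = 2.4923.

G0 X-12.00 Y0.00 Z10.20
G1 X-11.09 Y-4.59 E0.1556
G1 X-8.49 Y-8.49 E0.3115
G1 X-4.59 Y-11.09 E0.4674
G1 X0.00 Y-12.00 E0.6231
G1 X4.59 Y-11.09 E0.7787
G1 X8.49 Y-8.49 E0.9346
G1 X11.09 Y-4.59 E1.0905
G1 X12.00 Y0.00 E1.2461
G1 X11.09 Y4.59 E1.4018
G1 X8.49 Y8.49 E1.5577
G1 X4.59 Y11.09 E1.7136
G1 X0.00 Y12.00 E1.8692
G1 X-4.59 Y11.09 E2.0248
G1 X-8.49 Y8.49 E2.1807
G1 X-11.09 Y4.59 E2.3366
G1 X-12.00 Y0.00 E2.4923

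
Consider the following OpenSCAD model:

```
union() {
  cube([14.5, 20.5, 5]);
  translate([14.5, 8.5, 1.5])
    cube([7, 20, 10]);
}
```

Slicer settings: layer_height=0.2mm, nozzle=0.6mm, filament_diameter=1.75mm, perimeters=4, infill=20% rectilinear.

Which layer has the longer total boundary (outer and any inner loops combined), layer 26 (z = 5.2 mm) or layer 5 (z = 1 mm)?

Layer 26 (z = 5.2): the cube is absent (z outside [0, 5]); the cube at (14.5, 8.5) is present — its section is the full 7×20 rectangle (perimeter 54.00 mm); Combining (union): only the 7×20 cube at (14.5, 8.5) is present, so the union is just that shape — boundary = 54.00 mm. So its perimeter = 54.00 mm. Layer 5 (z = 1): the cube is present — its section is the full 14.5×20.5 rectangle (perimeter 70.00 mm); the cube at (14.5, 8.5) is absent (z outside [1.5, 11.5]); Taking the union: only the 14.5×20.5 cube is present, so the union is just that shape — boundary = 70.00 mm. So its perimeter = 70.00 mm. Layer 5 is larger (70.00 vs 54.00 mm).

layer 5 (z = 1 mm)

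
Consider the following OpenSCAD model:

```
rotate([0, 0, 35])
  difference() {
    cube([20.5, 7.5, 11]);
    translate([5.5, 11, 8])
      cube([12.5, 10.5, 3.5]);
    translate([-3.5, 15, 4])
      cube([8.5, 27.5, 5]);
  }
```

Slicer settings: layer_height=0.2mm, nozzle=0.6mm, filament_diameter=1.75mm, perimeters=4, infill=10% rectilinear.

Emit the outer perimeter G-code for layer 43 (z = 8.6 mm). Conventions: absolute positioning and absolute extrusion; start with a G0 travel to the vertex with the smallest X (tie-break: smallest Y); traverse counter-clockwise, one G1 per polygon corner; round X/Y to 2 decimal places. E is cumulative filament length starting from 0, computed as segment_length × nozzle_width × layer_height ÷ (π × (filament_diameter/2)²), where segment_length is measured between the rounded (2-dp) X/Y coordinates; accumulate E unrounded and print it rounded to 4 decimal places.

At z = 8.6 mm: the cube is present — its section is the full 20.5×7.5 rectangle; the cube at (5.5, 11) is present — its section is the full 12.5×10.5 rectangle; the cube at (-3.5, 15) is present — its section is the full 8.5×27.5 rectangle; Taking the first minus the rest: starting from the 20.5×7.5 cube, the 12.5×10.5 cube at (5.5, 11) misses the remaining region (no effect); the 8.5×27.5 cube at (-3.5, 15) misses the remaining region (no effect) — 1 connected region; (whole slice rotated 35° about Z — lengths, areas and connectivity unchanged). The outline is a single polygon with 4 vertices. Extrusion per mm of travel: 0.6 × 0.2 / (π × 0.875²) = 0.049890. Accumulating E over each segment gives final E = 2.7933.

G0 X-4.30 Y6.14 Z8.60
G1 X0.00 Y0.00 E0.3740
G1 X16.79 Y11.76 E1.3967
G1 X12.49 Y17.90 E1.7706
G1 X-4.30 Y6.14 E2.7933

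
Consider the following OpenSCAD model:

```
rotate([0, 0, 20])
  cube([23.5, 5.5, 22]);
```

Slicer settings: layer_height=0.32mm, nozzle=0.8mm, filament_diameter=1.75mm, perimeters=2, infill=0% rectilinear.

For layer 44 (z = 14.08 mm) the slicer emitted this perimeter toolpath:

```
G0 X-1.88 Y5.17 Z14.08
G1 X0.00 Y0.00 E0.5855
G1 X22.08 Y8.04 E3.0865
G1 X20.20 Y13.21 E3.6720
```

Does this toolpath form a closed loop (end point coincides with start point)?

no

Start point (G0): (-1.88, 5.17). End point (last G1): the path does not return to the start — open.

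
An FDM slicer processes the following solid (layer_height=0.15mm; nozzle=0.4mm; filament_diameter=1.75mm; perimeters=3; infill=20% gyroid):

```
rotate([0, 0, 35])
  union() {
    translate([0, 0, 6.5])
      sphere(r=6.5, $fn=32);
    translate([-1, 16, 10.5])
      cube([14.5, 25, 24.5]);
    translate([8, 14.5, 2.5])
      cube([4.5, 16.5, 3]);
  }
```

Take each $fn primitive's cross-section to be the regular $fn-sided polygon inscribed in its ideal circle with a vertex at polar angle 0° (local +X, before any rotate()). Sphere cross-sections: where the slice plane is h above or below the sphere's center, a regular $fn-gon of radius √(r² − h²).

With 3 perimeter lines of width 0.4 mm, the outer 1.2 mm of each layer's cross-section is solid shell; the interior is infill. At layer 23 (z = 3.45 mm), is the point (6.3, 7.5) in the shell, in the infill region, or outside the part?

At z = 3.45 mm: the sphere: section is a regular 32-gon, circumradius = √(r²−h²) = √(6.5²−3.05²) = 5.740; the cube at (-1, 16) does not reach this height (z outside [10.5, 35]); the 4.5×16.5 cube at (8, 14.5) contributes its full rectangle; Combining (union): the 2 present regions are separate (no shared area or edge), so areas and boundary lengths simply add and each stays a separate island — 2 connected regions; (rotated 35° about Z; rotation is an isometry so areas/perimeters/island counts are preserved). Overall, the cross-section has 2 separate islands. Undo the 35° rotation: the query point maps to (9.462, 2.530) in the un-rotated model frame. The nearest boundary edge runs (5.30, 2.20)→(5.63, 1.12); distance from the point to it = 4.08 mm. The point is not inside any of the regions above, so it lies outside the cross-section (4.08 mm from the nearest boundary).

outside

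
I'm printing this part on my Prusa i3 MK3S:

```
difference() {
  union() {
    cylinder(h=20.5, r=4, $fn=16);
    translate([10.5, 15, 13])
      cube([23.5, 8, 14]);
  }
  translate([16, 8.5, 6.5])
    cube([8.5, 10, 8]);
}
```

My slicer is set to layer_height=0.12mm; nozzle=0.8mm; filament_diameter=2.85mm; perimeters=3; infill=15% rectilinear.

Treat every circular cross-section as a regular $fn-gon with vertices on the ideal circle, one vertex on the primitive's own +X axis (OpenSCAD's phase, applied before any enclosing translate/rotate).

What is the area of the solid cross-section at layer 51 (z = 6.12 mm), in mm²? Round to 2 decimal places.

At z = 6.12 mm: the r=4 cylinder contributes a regular 16-gon of circumradius 4 (area = (16/2)·4.000²·sin(360°/16) = 48.98 mm²); the cube at (10.5, 15) is absent (z outside [13, 27]); Combining (union): only the r=4 cylinder is present, so the union is just that shape — area = 48.98 mm²; the cube at (16, 8.5) is absent (z outside [6.5, 14.5]); Taking the first minus the rest: none of the subtracted shapes is present at this height, so that combined region is unchanged — area = 48.98 mm². Overall, the cross-section is a single solid region. Net area = 48.98 mm².

48.98 mm²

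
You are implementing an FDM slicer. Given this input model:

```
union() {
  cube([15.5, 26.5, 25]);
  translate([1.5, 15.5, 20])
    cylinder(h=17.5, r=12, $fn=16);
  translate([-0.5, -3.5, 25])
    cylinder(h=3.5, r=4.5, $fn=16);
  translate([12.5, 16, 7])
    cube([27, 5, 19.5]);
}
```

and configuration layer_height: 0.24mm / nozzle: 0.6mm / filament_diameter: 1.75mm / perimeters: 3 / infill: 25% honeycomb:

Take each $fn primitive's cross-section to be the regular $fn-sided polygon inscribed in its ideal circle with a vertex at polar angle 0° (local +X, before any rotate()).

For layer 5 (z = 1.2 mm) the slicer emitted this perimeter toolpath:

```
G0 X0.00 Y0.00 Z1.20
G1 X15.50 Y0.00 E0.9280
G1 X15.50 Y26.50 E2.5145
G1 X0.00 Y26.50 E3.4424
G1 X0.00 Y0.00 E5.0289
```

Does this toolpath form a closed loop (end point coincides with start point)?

Start point (G0): (0.00, 0.00). End point (last G1): the path returns to the start — closed.

yes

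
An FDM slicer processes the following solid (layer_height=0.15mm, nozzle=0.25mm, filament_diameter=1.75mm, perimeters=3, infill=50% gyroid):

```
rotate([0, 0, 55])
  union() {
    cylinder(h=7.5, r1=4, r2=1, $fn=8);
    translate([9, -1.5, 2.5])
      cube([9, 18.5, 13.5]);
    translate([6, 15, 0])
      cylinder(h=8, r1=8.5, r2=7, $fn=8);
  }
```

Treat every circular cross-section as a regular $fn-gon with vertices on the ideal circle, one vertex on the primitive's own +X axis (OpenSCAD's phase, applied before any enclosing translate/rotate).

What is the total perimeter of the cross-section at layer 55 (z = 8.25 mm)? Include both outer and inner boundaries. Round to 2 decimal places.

At z = 8.25 mm: the cone does not reach this height (z outside [0, 7.5]); the 9×18.5 cube at (9, -1.5) contributes its full rectangle (perimeter 55.00 mm); the cone at (6, 15) is absent (z outside [0, 8]); Merging all regions: only the 9×18.5 cube at (9, -1.5) is present, so the union is just that shape — boundary = 55.00 mm; (rotated 55° about Z; rotation is an isometry so areas/perimeters/island counts are preserved). Overall, the cross-section is a single solid region. Total boundary length (outer) = 55.00 mm.

55.00 mm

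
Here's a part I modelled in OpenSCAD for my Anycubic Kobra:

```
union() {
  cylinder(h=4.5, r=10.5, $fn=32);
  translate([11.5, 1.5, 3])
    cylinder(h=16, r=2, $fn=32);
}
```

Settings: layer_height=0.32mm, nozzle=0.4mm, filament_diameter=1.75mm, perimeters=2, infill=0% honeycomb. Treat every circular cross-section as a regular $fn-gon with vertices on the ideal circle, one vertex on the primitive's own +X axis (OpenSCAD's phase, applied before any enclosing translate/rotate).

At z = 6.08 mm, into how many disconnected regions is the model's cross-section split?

At z = 6.08 mm: the cylinder does not reach this height (z outside [0, 4.5]); the r=2 cylinder at (11.5, 1.5) gives a regular 32-gon of circumradius 2 (constant along its height); Combining (union): only the r=2 cylinder at (11.5, 1.5) is present, so the union is just that shape — 1 connected region. The result has 1 disconnected region.

1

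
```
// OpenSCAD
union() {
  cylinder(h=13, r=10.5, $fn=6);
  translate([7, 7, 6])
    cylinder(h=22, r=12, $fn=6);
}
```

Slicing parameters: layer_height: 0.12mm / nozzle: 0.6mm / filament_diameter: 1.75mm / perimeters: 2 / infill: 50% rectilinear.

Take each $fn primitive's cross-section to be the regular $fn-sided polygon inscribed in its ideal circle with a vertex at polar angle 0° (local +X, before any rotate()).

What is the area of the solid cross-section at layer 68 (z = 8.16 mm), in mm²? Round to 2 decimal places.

526.67 mm²

At z = 8.16 mm: the cylinder: section is a regular 6-gon, circumradius r=10.5 (area = (6/2)·10.500²·sin(360°/6) = 286.44 mm²); the r=12 cylinder at (7, 7) contributes a regular 6-gon of circumradius 12 (area = (6/2)·12.000²·sin(360°/6) = 374.12 mm²); Taking the union: the regions partially overlap — summed areas 660.56 mm² minus the doubly-counted overlap 133.89 mm² gives 526.67 mm² — area = 526.67 mm². Overall, the cross-section is a single solid region. Net area = 526.67 mm².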